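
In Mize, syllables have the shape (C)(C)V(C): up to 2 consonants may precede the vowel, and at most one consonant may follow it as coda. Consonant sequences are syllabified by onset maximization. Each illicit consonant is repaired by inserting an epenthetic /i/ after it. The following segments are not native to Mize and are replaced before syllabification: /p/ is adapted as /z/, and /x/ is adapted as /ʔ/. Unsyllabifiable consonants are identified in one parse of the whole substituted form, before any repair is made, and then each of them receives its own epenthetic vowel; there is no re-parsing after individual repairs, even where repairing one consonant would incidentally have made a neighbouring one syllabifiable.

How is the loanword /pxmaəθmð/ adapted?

Substitution: /p/ → /z/, /x/ → /ʔ/, giving /zʔmaəθmð/.
Under (C)(C)V(C), the unsyllabifiable consonants are /z/, /m/, /ð/ (at most one coda consonant is licensed; onsets may contain at most 2 consonants).
Inserting the epenthetic vowel yields /z/ → /zi/, /m/ → /mi/, /ð/ → /ði/.

ziʔmaəθmiði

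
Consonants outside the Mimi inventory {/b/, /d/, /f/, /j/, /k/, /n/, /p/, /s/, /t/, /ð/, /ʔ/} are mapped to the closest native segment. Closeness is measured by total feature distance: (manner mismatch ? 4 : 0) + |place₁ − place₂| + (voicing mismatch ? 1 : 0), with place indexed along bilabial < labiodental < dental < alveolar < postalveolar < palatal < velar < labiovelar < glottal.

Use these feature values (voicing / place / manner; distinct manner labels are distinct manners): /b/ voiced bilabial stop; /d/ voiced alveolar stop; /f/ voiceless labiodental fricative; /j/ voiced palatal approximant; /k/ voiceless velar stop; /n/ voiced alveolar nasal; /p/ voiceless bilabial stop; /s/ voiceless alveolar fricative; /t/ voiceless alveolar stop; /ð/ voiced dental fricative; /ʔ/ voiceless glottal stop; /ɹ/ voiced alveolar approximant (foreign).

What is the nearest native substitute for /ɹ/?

j

/j/ is closest: same manner (approximant), place distance 2 (alveolar→palatal), same voicing; total 2. Next closest is /d/ at distance 4.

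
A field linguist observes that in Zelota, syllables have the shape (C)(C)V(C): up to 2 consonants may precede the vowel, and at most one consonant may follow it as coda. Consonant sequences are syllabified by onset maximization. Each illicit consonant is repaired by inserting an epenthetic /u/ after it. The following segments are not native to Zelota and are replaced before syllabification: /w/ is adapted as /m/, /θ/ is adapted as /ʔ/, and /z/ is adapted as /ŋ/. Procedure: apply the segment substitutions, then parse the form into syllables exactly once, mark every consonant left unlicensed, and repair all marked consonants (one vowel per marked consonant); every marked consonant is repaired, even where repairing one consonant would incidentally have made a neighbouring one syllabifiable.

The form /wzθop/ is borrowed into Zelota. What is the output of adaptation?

muŋʔop

Substitution: /w/ → /m/, /z/ → /ŋ/, /θ/ → /ʔ/, giving /mŋʔop/.
The consonants /m/ cannot be parsed into a legal (C)(C)V(C) syllable (at most one coda consonant is licensed; onsets may contain at most 2 consonants).
Inserting the epenthetic vowel yields /m/ → /mu/.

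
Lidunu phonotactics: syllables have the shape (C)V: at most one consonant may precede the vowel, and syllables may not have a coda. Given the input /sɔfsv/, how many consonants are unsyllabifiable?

3

Under (C)V, the unsyllabifiable consonants are /f/, /s/, /v/ (no codas are permitted; onsets are limited to one consonant).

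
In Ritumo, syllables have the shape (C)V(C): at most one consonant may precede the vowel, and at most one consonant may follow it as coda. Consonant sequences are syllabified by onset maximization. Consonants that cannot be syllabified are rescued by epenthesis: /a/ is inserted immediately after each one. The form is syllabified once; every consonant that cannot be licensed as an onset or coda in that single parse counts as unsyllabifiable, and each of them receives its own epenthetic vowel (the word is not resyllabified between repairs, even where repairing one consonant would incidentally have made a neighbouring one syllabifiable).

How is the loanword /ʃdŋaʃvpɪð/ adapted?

Under (C)V(C), the unsyllabifiable consonants are /ʃ/, /d/, /v/ (at most one coda consonant is licensed; onsets are limited to one consonant).
Each unlicensed consonant becomes the onset of a new syllable: /ʃ/ → /ʃa/, /d/ → /da/, /v/ → /va/.

ʃadaŋaʃvapɪð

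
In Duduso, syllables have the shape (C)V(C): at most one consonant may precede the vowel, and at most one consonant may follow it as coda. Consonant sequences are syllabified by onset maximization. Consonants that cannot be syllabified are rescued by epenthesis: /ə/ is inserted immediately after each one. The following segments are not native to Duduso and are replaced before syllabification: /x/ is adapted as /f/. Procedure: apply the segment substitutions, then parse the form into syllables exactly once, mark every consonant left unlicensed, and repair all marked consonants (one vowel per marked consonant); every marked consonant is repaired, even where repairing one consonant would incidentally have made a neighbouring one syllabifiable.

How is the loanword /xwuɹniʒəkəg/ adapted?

Substitution: /x/ → /f/, giving /fwuɹniʒəkəg/.
The consonants /f/ cannot be parsed into a legal (C)V(C) syllable (at most one coda consonant is licensed; onsets are limited to one consonant).
Each unlicensed consonant becomes the onset of a new syllable: /f/ → /fə/.

fəwuɹniʒəkəg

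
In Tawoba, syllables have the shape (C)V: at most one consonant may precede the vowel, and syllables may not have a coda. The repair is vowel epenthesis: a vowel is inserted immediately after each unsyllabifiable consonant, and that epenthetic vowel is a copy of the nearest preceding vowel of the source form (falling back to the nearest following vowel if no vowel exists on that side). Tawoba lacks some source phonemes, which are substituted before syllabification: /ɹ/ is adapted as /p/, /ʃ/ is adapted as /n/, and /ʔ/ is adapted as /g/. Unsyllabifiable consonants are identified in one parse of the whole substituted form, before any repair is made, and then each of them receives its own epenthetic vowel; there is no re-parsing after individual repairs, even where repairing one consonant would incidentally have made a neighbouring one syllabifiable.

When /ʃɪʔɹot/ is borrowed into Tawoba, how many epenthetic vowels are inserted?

2

After substitution the input is /nɪgpot/.
The unsyllabifiable consonants are /g/, /t/; each receives one epenthetic vowel.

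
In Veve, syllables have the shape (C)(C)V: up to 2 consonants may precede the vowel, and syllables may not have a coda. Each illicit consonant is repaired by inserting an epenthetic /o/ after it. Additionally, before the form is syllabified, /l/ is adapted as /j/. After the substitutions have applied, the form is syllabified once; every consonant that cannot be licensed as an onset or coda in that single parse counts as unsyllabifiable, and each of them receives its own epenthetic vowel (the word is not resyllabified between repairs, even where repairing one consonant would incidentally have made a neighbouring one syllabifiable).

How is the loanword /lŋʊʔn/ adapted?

jŋʊʔono

Substitution: /l/ → /j/, giving /jŋʊʔn/.
Under (C)(C)V, the unsyllabifiable consonants are /ʔ/, /n/ (no codas are permitted; onsets may contain at most 2 consonants).
Inserting the epenthetic vowel yields /ʔ/ → /ʔo/, /n/ → /no/.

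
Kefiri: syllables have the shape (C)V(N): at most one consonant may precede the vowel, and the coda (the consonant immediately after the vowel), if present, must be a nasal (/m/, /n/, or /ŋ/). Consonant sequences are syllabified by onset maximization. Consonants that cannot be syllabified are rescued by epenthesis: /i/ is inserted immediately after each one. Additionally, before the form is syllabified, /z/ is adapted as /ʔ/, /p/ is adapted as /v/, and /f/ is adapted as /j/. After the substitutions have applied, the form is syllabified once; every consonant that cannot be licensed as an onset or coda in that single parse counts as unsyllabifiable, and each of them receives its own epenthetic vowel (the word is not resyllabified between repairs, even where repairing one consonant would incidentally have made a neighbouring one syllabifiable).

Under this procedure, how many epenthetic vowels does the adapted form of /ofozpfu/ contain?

2

After substitution the input is /ojoʔvju/.
The unsyllabifiable consonants are /ʔ/, /v/; each receives one epenthetic vowel.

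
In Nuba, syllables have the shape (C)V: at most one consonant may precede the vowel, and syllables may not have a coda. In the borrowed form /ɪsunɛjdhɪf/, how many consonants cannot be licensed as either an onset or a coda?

Under (C)V, the unsyllabifiable consonants are /j/, /d/, /f/ (no codas are permitted; onsets are limited to one consonant).

3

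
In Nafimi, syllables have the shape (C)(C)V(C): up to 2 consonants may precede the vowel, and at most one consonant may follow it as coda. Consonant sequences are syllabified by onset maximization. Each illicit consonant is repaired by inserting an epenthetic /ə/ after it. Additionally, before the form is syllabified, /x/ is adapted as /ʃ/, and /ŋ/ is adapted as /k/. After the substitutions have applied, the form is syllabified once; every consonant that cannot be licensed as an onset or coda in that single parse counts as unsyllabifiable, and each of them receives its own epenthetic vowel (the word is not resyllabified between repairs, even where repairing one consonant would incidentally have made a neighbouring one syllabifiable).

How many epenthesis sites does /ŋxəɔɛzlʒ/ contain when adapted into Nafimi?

2

After substitution the input is /kʃəɔɛzlʒ/.
The unsyllabifiable consonants are /l/, /ʒ/; each receives one epenthetic vowel.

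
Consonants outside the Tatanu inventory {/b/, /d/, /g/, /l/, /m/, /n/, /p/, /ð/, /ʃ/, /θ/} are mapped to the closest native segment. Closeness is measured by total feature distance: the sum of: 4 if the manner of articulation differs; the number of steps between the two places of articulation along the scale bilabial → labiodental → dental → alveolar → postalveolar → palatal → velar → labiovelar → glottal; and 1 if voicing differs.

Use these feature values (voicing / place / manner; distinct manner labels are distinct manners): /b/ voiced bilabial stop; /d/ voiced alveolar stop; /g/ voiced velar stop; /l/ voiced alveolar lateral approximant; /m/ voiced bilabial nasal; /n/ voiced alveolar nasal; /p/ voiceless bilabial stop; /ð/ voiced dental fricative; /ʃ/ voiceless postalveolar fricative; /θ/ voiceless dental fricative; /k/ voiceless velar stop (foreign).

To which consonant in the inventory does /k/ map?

g

/g/ is closest: same manner (stop), place distance 0 (velar→velar), voicing differs (+1); total 1. Next closest is /d/ at distance 4.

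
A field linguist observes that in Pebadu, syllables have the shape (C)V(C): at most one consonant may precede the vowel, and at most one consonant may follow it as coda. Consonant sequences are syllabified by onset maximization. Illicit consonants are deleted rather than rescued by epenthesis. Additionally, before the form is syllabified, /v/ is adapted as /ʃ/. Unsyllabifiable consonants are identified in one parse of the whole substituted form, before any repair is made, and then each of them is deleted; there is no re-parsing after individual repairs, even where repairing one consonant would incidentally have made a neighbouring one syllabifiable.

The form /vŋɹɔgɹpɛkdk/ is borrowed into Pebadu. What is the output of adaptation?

ɹɔgpɛk

Substitution: /v/ → /ʃ/, giving /ʃŋɹɔgɹpɛkdk/.
Under (C)V(C), the unsyllabifiable consonants are /ʃ/, /ŋ/, /ɹ/, /d/, /k/ (at most one coda consonant is licensed; onsets are limited to one consonant).
Each unlicensed consonant is deleted: /ʃ/, /ŋ/, /ɹ/, /d/, /k/.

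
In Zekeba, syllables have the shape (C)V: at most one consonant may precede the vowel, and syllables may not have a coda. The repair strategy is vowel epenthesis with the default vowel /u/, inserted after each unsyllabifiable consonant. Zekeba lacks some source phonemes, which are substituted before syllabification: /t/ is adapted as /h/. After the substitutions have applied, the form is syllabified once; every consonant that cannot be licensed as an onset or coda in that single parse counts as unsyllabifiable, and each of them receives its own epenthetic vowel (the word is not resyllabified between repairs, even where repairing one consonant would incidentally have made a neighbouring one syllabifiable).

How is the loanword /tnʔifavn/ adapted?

Substitution: /t/ → /h/, giving /hnʔifavn/.
Syllabifying with onset maximization leaves /h/, /n/, /v/, /n/ stranded (no codas are permitted; onsets are limited to one consonant).
Each unlicensed consonant becomes the onset of a new syllable: /h/ → /hu/, /n/ → /nu/, /v/ → /vu/, /n/ → /nu/.

hunuʔifavunu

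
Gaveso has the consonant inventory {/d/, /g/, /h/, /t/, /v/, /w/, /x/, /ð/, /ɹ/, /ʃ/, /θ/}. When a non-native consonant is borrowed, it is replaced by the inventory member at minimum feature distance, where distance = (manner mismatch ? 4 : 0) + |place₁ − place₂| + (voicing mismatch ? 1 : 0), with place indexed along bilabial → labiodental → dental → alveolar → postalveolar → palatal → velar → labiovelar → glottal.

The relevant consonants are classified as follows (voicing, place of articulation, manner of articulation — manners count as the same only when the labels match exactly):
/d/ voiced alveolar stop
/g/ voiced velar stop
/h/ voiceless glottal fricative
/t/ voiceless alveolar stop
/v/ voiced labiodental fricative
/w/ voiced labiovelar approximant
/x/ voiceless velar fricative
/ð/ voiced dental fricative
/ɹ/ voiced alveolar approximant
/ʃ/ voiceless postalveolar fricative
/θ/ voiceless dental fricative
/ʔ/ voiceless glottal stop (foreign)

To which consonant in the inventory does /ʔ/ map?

/g/ is closest: same manner (stop), place distance 2 (glottal→velar), voicing differs (+1); total 3. Next closest is /h/ at distance 4.

g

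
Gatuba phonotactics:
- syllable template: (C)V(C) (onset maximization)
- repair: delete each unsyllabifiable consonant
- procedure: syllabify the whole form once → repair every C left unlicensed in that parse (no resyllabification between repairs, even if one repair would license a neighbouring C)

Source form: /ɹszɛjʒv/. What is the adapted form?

zɛj

Syllabifying with onset maximization leaves /ɹ/, /s/, /ʒ/, /v/ stranded (at most one coda consonant is licensed; onsets are limited to one consonant).
Each unlicensed consonant is deleted: /ɹ/, /s/, /ʒ/, /v/.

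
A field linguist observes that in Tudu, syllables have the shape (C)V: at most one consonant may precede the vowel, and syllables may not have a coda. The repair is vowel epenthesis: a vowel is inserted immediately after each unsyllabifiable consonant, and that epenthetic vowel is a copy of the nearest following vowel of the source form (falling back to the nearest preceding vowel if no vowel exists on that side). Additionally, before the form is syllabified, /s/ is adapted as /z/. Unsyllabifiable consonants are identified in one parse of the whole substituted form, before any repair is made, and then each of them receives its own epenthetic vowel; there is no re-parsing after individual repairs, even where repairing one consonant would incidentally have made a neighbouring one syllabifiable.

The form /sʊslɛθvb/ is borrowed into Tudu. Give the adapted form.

Substitution: /s/ → /z/, giving /zʊzlɛθvb/.
The consonants /z/, /θ/, /v/, /b/ cannot be parsed into a legal (C)V syllable (no codas are permitted; onsets are limited to one consonant).
Inserting the epenthetic vowel yields /z/ → /zɛ/, /θ/ → /θɛ/, /v/ → /vɛ/, /b/ → /bɛ/.

zʊzɛlɛθɛvɛbɛ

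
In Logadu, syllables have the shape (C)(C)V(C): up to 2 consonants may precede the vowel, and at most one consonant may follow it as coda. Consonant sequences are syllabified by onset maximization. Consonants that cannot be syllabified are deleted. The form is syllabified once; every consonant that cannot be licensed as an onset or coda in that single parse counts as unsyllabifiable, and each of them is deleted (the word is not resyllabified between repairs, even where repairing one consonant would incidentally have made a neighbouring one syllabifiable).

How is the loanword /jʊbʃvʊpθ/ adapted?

jʊbʃvʊp

Under (C)(C)V(C), the unsyllabifiable consonants are /θ/ (at most one coda consonant is licensed; onsets may contain at most 2 consonants).
Deleting the stranded consonants removes /θ/.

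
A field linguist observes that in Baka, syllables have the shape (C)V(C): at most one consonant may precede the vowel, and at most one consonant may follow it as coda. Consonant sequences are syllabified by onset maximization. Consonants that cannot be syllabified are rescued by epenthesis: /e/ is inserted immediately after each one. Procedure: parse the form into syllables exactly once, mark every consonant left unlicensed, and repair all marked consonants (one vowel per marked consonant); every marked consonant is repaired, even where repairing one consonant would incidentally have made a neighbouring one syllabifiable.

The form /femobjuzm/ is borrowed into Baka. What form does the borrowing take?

Syllabifying with onset maximization leaves /m/ stranded (at most one coda consonant is licensed; onsets are limited to one consonant).
Each unlicensed consonant becomes the onset of a new syllable: /m/ → /me/.

femobjuzme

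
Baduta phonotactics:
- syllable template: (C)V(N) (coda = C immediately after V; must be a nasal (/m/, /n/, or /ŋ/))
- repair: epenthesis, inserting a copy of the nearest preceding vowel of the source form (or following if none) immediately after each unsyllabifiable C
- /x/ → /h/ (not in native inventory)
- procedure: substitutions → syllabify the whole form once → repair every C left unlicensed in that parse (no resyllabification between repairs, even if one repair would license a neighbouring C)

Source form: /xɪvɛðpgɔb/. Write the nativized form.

Substitution: /x/ → /h/, giving /hɪvɛðpgɔb/.
Under (C)V(N), the unsyllabifiable consonants are /ð/, /p/, /b/ (only a nasal (/m/, /n/, or /ŋ/) is licensed in coda position; onsets are limited to one consonant).
Inserting the epenthetic vowel yields /ð/ → /ðɛ/, /p/ → /pɛ/, /b/ → /bɔ/.

hɪvɛðɛpɛgɔbɔ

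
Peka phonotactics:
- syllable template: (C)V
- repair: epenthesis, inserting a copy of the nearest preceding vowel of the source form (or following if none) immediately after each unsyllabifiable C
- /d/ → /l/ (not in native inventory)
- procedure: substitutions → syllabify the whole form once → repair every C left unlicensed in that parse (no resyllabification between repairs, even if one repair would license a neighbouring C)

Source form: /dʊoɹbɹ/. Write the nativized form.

lʊoɹoboɹo

Substitution: /d/ → /l/, giving /lʊoɹbɹ/.
Under (C)V, the unsyllabifiable consonants are /ɹ/, /b/, /ɹ/ (no codas are permitted; onsets are limited to one consonant).
Inserting the epenthetic vowel yields /ɹ/ → /ɹo/, /b/ → /bo/, /ɹ/ → /ɹo/.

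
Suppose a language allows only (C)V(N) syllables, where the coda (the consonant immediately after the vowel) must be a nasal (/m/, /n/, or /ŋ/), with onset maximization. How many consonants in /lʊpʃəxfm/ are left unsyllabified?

4

Under (C)V(N), the unsyllabifiable consonants are /p/, /x/, /f/, /m/ (only a nasal (/m/, /n/, or /ŋ/) is licensed in coda position; onsets are limited to one consonant).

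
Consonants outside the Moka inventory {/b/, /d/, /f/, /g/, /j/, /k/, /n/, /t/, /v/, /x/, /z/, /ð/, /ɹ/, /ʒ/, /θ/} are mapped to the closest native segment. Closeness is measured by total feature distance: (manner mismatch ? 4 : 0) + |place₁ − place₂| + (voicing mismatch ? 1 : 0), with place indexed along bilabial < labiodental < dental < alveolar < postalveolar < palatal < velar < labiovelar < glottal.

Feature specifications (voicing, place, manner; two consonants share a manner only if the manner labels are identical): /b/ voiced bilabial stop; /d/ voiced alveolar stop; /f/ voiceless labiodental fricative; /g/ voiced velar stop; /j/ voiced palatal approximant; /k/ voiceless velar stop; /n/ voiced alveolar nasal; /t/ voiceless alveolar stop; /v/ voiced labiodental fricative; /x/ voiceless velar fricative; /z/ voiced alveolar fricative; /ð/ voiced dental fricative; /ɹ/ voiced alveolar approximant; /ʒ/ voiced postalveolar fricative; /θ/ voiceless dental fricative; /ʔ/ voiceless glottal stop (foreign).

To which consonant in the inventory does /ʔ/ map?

k

/k/ is closest: same manner (stop), place distance 2 (glottal→velar), same voicing; total 2. Next closest is /g/ at distance 3.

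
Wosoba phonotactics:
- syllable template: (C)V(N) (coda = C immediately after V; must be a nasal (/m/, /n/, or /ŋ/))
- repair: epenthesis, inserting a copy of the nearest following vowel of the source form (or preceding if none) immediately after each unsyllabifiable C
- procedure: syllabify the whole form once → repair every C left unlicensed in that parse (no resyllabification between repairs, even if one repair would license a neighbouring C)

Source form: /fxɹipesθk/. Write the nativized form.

fixiɹipeseθeke

Syllabifying with onset maximization leaves /f/, /x/, /s/, /θ/, /k/ stranded (only a nasal (/m/, /n/, or /ŋ/) is licensed in coda position; onsets are limited to one consonant).
Epenthesis after each stranded consonant: /f/ → /fi/, /x/ → /xi/, /s/ → /se/, /θ/ → /θe/, /k/ → /ke/.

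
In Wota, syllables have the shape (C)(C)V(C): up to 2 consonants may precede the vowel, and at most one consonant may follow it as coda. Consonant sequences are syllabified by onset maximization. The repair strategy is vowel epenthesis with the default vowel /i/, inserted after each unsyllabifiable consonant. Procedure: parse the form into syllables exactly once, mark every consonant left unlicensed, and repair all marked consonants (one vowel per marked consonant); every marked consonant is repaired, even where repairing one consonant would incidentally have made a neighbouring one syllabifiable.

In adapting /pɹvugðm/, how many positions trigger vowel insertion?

3

The unsyllabifiable consonants are /p/, /ð/, /m/; each receives one epenthetic vowel.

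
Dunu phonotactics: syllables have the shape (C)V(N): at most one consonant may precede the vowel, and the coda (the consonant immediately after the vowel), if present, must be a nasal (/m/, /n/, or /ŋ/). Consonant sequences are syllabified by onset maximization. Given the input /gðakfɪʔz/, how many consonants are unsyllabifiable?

4

Syllabifying with onset maximization leaves /g/, /k/, /ʔ/, /z/ stranded (only a nasal (/m/, /n/, or /ŋ/) is licensed in coda position; onsets are limited to one consonant).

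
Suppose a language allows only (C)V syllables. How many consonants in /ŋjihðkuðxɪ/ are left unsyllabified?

4

The consonants /ŋ/, /h/, /ð/, /ð/ cannot be parsed into a legal (C)V syllable (no codas are permitted; onsets are limited to one consonant).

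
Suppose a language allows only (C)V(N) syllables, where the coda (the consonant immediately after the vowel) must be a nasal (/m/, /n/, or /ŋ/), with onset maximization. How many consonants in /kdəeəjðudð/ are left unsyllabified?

Under (C)V(N), the unsyllabifiable consonants are /k/, /j/, /d/, /ð/ (only a nasal (/m/, /n/, or /ŋ/) is licensed in coda position; onsets are limited to one consonant).

4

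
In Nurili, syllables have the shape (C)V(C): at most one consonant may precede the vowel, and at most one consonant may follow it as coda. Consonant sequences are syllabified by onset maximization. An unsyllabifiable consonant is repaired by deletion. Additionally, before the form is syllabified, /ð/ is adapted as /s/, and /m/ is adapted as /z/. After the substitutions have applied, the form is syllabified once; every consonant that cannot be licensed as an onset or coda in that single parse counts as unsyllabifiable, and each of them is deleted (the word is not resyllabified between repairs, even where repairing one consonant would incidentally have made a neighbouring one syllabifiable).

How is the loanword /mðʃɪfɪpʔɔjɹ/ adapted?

ʃɪfɪpʔɔj

Substitution: /m/ → /z/, /ð/ → /s/, giving /zsʃɪfɪpʔɔjɹ/.
Under (C)V(C), the unsyllabifiable consonants are /z/, /s/, /ɹ/ (at most one coda consonant is licensed; onsets are limited to one consonant).
Deletion applies to /z/, /s/, /ɹ/.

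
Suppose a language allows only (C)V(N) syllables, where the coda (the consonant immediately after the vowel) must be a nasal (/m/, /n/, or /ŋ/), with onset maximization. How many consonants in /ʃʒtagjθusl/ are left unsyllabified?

The consonants /ʃ/, /ʒ/, /g/, /j/, /s/, /l/ cannot be parsed into a legal (C)V(N) syllable (only a nasal (/m/, /n/, or /ŋ/) is licensed in coda position; onsets are limited to one consonant).

6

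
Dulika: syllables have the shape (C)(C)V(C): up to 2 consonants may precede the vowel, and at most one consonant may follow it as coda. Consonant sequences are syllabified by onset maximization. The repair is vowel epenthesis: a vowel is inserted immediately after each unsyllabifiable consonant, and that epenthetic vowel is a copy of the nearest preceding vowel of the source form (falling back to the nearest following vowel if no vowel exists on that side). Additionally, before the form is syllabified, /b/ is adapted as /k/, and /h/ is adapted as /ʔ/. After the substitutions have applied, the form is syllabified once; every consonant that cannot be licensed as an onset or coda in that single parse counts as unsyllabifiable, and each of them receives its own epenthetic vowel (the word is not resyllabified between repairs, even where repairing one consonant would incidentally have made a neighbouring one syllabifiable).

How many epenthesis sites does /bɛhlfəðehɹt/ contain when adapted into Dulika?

After substitution the input is /kɛʔlfəðeʔɹt/.
The unsyllabifiable consonants are /ɹ/, /t/; each receives one epenthetic vowel.

2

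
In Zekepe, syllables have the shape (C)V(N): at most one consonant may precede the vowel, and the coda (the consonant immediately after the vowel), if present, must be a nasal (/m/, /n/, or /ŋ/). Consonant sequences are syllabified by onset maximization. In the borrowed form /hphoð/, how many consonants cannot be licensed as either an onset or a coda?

Under (C)V(N), the unsyllabifiable consonants are /h/, /p/, /ð/ (only a nasal (/m/, /n/, or /ŋ/) is licensed in coda position; onsets are limited to one consonant).

3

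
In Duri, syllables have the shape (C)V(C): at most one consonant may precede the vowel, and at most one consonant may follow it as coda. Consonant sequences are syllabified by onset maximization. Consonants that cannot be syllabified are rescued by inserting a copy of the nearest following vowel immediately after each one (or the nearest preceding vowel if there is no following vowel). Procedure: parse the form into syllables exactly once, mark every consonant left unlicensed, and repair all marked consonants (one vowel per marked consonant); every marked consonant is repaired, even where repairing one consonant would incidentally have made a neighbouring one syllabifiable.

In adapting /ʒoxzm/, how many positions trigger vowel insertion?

2

The unsyllabifiable consonants are /z/, /m/; each receives one epenthetic vowel.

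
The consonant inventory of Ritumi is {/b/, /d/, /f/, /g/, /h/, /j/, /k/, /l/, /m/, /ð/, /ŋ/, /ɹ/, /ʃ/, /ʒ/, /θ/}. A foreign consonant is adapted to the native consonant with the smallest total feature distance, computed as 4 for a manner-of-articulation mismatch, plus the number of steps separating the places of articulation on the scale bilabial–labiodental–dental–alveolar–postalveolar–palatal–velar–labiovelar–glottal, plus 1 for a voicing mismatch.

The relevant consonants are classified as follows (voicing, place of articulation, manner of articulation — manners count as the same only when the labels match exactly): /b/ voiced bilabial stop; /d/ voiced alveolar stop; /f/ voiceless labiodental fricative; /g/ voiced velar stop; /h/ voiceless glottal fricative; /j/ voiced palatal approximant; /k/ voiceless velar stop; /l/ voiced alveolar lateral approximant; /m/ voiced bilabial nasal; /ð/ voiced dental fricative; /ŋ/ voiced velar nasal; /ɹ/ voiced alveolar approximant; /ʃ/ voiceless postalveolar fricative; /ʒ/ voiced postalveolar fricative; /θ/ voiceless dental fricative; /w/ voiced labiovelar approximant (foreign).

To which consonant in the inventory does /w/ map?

/j/ is closest: same manner (approximant), place distance 2 (labiovelar→palatal), same voicing; total 2. Next closest is /ɹ/ at distance 4.

j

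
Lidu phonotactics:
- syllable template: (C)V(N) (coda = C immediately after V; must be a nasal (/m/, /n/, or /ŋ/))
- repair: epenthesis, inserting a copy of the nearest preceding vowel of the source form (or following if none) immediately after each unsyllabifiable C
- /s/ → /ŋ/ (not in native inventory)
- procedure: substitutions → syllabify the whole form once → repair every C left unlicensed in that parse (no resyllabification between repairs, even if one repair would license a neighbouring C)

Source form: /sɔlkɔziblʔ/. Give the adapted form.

ŋɔlɔkɔzibiliʔi

Substitution: /s/ → /ŋ/, giving /ŋɔlkɔziblʔ/.
The consonants /l/, /b/, /l/, /ʔ/ cannot be parsed into a legal (C)V(N) syllable (only a nasal (/m/, /n/, or /ŋ/) is licensed in coda position; onsets are limited to one consonant).
Inserting the epenthetic vowel yields /l/ → /lɔ/, /b/ → /bi/, /l/ → /li/, /ʔ/ → /ʔi/.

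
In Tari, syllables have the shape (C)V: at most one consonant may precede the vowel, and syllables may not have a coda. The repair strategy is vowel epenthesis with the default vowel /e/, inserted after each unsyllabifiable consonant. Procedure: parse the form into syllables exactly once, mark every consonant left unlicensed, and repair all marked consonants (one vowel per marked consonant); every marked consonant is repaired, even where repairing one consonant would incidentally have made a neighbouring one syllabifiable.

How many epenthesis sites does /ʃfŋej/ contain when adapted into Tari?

The unsyllabifiable consonants are /ʃ/, /f/, /j/; each receives one epenthetic vowel.

3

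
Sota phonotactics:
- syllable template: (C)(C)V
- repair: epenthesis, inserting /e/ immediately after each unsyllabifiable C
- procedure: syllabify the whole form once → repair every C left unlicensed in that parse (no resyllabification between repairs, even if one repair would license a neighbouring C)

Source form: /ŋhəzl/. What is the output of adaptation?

The consonants /z/, /l/ cannot be parsed into a legal (C)(C)V syllable (no codas are permitted; onsets may contain at most 2 consonants).
Epenthesis after each stranded consonant: /z/ → /ze/, /l/ → /le/.

ŋhəzele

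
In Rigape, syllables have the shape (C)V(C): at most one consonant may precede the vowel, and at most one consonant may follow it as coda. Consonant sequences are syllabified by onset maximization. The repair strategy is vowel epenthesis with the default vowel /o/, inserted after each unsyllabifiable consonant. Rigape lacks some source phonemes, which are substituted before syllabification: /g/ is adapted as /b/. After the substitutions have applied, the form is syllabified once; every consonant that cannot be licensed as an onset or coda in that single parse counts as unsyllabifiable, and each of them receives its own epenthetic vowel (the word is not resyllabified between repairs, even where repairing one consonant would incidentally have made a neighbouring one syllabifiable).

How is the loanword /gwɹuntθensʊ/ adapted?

bowoɹuntoθensʊ

Substitution: /g/ → /b/, giving /bwɹuntθensʊ/.
Under (C)V(C), the unsyllabifiable consonants are /b/, /w/, /t/ (at most one coda consonant is licensed; onsets are limited to one consonant).
Epenthesis after each stranded consonant: /b/ → /bo/, /w/ → /wo/, /t/ → /to/.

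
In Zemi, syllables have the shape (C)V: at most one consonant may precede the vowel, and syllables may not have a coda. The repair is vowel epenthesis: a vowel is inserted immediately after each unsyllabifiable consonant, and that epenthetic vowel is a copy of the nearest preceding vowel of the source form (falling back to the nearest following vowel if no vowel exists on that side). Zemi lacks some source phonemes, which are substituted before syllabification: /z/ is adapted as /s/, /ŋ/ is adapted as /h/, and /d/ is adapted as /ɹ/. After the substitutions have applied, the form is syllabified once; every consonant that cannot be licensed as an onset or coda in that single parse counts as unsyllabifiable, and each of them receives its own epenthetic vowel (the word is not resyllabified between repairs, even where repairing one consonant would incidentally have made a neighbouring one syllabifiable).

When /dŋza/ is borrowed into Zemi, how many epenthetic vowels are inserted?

After substitution the input is /ɹhsa/.
The unsyllabifiable consonants are /ɹ/, /h/; each receives one epenthetic vowel.

2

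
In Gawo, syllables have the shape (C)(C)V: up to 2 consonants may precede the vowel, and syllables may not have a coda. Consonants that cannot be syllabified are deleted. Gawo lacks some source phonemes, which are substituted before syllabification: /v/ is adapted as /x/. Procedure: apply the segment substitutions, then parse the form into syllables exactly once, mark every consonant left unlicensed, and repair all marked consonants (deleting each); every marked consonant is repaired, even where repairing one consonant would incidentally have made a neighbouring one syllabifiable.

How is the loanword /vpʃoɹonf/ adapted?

Substitution: /v/ → /x/, giving /xpʃoɹonf/.
Under (C)(C)V, the unsyllabifiable consonants are /x/, /n/, /f/ (no codas are permitted; onsets may contain at most 2 consonants).
Deleting the stranded consonants removes /x/, /n/, /f/.

pʃoɹo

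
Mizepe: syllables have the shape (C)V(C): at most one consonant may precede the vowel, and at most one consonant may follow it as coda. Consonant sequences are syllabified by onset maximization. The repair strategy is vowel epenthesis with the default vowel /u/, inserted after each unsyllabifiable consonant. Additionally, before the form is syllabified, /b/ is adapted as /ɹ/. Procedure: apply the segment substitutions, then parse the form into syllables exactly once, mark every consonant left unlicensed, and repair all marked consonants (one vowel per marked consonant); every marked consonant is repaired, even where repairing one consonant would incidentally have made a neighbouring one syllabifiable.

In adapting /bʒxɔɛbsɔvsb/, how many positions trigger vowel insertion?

After substitution the input is /ɹʒxɔɛɹsɔvsɹ/.
The unsyllabifiable consonants are /ɹ/, /ʒ/, /s/, /ɹ/; each receives one epenthetic vowel.

4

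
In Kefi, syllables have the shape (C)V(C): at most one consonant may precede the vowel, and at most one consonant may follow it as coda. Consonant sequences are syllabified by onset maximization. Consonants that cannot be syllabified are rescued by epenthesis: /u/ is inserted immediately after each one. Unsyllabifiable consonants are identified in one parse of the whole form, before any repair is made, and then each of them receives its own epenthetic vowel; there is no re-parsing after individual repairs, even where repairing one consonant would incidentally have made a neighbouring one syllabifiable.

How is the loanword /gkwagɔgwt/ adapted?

Syllabifying with onset maximization leaves /g/, /k/, /w/, /t/ stranded (at most one coda consonant is licensed; onsets are limited to one consonant).
Inserting the epenthetic vowel yields /g/ → /gu/, /k/ → /ku/, /w/ → /wu/, /t/ → /tu/.

gukuwagɔgwutu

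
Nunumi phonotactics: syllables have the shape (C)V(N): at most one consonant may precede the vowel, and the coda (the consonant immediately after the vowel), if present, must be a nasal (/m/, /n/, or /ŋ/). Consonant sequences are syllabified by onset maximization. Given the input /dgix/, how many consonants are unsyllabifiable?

Syllabifying with onset maximization leaves /d/, /x/ stranded (only a nasal (/m/, /n/, or /ŋ/) is licensed in coda position; onsets are limited to one consonant).

2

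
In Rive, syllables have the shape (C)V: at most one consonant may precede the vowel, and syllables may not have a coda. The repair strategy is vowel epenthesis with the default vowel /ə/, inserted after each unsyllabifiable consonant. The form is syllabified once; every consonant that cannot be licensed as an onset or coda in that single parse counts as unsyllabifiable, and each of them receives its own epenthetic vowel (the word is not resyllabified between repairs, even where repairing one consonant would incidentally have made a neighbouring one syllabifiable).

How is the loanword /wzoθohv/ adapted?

wəzoθohəvə

Under (C)V, the unsyllabifiable consonants are /w/, /h/, /v/ (no codas are permitted; onsets are limited to one consonant).
Each unlicensed consonant becomes the onset of a new syllable: /w/ → /wə/, /h/ → /hə/, /v/ → /və/.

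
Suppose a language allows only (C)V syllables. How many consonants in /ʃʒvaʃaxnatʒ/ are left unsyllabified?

5

Syllabifying with onset maximization leaves /ʃ/, /ʒ/, /x/, /t/, /ʒ/ stranded (no codas are permitted; onsets are limited to one consonant).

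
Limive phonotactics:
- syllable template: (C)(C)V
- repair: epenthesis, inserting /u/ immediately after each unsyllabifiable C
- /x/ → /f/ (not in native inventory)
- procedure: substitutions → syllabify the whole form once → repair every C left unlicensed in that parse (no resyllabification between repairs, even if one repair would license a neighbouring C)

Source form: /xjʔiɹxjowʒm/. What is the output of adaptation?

Substitution: /x/ → /f/, giving /fjʔiɹfjowʒm/.
The consonants /f/, /ɹ/, /w/, /ʒ/, /m/ cannot be parsed into a legal (C)(C)V syllable (no codas are permitted; onsets may contain at most 2 consonants).
Epenthesis after each stranded consonant: /f/ → /fu/, /ɹ/ → /ɹu/, /w/ → /wu/, /ʒ/ → /ʒu/, /m/ → /mu/.

fujʔiɹufjowuʒumu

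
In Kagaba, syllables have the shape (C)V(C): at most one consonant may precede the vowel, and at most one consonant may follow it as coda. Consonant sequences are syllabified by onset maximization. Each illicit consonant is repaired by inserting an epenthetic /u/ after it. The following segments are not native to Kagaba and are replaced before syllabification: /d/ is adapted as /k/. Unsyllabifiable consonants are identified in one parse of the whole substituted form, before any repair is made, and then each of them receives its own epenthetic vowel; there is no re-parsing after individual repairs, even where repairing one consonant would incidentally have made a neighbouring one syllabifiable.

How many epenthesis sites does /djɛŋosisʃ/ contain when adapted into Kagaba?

After substitution the input is /kjɛŋosisʃ/.
The unsyllabifiable consonants are /k/, /ʃ/; each receives one epenthetic vowel.

2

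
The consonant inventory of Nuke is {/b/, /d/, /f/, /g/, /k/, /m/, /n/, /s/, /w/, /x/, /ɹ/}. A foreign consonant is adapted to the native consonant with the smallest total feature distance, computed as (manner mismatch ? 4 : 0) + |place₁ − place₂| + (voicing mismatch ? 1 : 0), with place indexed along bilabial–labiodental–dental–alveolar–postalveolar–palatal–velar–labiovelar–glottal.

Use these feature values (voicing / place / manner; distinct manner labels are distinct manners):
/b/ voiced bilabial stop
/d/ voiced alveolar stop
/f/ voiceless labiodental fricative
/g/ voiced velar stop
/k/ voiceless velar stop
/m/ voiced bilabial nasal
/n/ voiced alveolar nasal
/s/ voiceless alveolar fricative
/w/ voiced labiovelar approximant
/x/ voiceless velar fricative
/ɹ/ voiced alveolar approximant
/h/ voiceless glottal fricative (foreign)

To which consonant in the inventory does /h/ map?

/x/ is closest: same manner (fricative), place distance 2 (glottal→velar), same voicing; total 2. Next closest is /s/ at distance 5.

x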